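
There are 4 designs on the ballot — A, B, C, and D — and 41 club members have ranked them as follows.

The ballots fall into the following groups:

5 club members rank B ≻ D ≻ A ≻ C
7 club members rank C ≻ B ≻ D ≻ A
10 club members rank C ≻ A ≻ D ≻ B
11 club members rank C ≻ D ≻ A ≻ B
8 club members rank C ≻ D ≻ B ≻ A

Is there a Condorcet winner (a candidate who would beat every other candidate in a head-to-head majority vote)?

Head-to-head results (41 voters total):
A vs B: A wins 21–20.
A vs C: C wins 36–5.
A vs D: D wins 31–10.
B vs C: C wins 36–5.
B vs D: D wins 29–12.
C vs D: C wins 36–5.
C beats each rival — A (36–5), B (36–5), D (36–5) — so C is the Condorcet winner.

Yes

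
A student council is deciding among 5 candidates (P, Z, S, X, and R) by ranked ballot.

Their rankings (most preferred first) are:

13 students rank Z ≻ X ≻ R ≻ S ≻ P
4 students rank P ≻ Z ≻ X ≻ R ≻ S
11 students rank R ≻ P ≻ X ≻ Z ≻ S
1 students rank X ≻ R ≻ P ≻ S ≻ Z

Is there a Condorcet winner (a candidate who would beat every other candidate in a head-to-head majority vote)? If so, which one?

There is no Condorcet winner

Head-to-head results (29 voters total):
P vs Z: P wins 16–13.
P vs S: P wins 16–13.
P vs X: P wins 15–14.
P vs R: R wins 25–4.
Z vs S: Z wins 28–1.
Z vs X: Z wins 17–12.
Z vs R: Z wins 17–12.
S vs X: X wins 29–0.
S vs R: R wins 29–0.
X vs R: X wins 18–11.
No candidate beats all others: P beats Z beats R beats P, a majority cycle.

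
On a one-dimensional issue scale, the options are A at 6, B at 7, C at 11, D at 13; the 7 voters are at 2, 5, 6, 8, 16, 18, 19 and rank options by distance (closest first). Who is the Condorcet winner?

B

With single-peaked preferences on a line, the Condorcet winner is the candidate closest to the median voter.
The median voter (position 8) is closest to B at 7.
Check: B vs C — voters closer to B: 4 of 7.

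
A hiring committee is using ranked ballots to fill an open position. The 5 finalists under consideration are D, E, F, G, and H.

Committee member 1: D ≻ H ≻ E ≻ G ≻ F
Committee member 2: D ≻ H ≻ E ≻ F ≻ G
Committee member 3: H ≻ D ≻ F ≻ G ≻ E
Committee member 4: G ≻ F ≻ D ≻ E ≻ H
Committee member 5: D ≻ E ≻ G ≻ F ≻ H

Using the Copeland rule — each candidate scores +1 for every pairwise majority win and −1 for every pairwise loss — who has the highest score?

D

Pairwise results:
  D vs E: D wins 5–0.
  D vs F: D wins 4–1.
  D vs G: D wins 4–1.
  D vs H: D wins 4–1.
  E vs F: E wins 3–2.
  E vs G: E wins 3–2.
  E vs H: H wins 3–2.
  F vs G: G wins 3–2.
  F vs H: H wins 3–2.
  G vs H: H wins 3–2.
Copeland scores (wins − losses):
  D: 4 − 0 = 4
  E: 2 − 2 = 0
  F: 0 − 4 = -4
  G: 1 − 3 = -2
  H: 3 − 1 = 2
D has the best Copeland score.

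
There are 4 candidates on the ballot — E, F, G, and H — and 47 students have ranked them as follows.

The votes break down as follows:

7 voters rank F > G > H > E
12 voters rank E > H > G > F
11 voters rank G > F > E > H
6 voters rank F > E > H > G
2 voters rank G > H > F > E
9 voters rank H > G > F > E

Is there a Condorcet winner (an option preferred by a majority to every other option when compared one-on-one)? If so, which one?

Head-to-head results (47 voters total):
E vs F: F wins 35–12.
E vs G: G wins 29–18.
E vs H: E wins 29–18.
F vs G: G wins 34–13.
F vs H: F wins 24–23.
G vs H: H wins 27–20.
No candidate beats all others: E beats H beats G beats E, a majority cycle.

There is no Condorcet winner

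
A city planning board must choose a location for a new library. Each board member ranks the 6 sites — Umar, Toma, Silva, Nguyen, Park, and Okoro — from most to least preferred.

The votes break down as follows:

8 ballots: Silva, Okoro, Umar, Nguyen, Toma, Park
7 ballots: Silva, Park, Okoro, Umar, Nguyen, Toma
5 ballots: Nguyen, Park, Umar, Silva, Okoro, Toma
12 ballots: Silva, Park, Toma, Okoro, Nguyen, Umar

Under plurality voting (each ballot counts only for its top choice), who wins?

Silva

First-place vote totals:
  Umar: 0
  Toma: 0
  Silva: 27
  Nguyen: 5
  Park: 0
  Okoro: 0
Silva has the most first-place votes.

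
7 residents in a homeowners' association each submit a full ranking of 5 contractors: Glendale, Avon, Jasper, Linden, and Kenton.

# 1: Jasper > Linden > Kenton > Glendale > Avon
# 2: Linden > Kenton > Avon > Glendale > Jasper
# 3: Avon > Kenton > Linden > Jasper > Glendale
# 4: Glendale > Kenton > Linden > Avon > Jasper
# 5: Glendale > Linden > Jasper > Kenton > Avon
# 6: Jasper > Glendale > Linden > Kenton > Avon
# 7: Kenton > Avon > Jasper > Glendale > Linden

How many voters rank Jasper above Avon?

Ballots ranking Jasper above Avon: 3.
Ballots ranking Avon above Jasper: 4.
So 3 of 7 voters prefer Jasper to Avon.

3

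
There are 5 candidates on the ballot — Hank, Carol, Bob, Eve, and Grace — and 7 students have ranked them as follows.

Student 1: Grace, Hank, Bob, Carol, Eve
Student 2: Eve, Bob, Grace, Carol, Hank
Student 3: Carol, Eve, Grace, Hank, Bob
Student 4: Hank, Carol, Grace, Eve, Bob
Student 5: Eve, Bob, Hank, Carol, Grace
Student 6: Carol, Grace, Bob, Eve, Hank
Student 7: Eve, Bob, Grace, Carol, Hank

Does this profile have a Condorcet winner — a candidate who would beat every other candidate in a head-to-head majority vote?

Head-to-head results (7 voters total):
Hank vs Carol: Carol wins 4–3.
Hank vs Bob: Bob wins 4–3.
Hank vs Eve: Eve wins 5–2.
Hank vs Grace: Grace wins 5–2.
Carol vs Bob: Bob wins 4–3.
Carol vs Eve: Carol wins 4–3.
Carol vs Grace: Carol wins 4–3.
Bob vs Eve: Eve wins 5–2.
Bob vs Grace: Grace wins 4–3.
Eve vs Grace: Eve wins 4–3.
No candidate beats all others: Carol beats Eve beats Bob beats Carol, a majority cycle.

No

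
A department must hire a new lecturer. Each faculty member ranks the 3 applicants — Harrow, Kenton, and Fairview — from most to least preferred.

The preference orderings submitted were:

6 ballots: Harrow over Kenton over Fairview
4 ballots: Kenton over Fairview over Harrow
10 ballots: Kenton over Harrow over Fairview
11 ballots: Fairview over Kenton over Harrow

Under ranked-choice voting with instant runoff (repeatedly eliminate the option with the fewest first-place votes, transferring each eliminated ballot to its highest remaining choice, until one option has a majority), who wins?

Kenton

Round 1: Kenton 14, Fairview 11, Harrow 6. Harrow has the fewest and is eliminated.
Round 2: Kenton 20, Fairview 11. Kenton has a majority.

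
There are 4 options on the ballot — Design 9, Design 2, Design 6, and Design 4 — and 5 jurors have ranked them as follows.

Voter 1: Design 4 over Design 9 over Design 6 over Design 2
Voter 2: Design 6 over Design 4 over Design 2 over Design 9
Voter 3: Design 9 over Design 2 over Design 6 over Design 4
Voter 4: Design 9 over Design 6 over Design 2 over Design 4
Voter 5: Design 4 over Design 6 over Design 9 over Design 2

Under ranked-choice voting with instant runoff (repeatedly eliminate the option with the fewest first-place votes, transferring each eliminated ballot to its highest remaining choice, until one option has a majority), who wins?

Round 1: Design 9 2, Design 4 2, Design 6 1, Design 2 0. Design 2 has the fewest and is eliminated.
Round 2: Design 9 2, Design 4 2, Design 6 1. Design 6 has the fewest and is eliminated.
Round 3: Design 4 3, Design 9 2. Design 4 has a majority.

Design 4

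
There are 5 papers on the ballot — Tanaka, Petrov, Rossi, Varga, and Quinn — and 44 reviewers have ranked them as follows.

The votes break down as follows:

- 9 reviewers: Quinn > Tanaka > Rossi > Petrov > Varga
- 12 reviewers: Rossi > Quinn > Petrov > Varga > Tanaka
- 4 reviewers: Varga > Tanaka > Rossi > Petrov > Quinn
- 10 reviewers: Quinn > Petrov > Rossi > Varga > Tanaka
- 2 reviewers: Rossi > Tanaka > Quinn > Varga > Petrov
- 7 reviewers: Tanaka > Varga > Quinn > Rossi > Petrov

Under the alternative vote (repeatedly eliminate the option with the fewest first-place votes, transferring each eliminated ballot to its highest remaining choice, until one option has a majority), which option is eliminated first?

Petrov

Round 1: Quinn 19, Rossi 14, Tanaka 7, Varga 4, Petrov 0. Petrov has the fewest and is eliminated.
Round 2: Quinn 19, Rossi 14, Tanaka 7, Varga 4. Varga has the fewest and is eliminated.
Round 3: Quinn 19, Rossi 14, Tanaka 11. Tanaka has the fewest and is eliminated.
Round 4: Quinn 26, Rossi 18. Quinn has a majority.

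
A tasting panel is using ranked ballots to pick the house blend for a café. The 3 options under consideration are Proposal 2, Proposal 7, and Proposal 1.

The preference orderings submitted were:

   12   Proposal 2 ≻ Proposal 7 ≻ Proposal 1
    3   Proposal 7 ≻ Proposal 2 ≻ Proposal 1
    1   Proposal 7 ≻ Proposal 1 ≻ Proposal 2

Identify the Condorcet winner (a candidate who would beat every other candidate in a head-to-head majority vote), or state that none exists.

Proposal 2

Head-to-head results (16 voters total):
Proposal 2 vs Proposal 7: Proposal 2 wins 12–4.
Proposal 2 vs Proposal 1: Proposal 2 wins 15–1.
Proposal 7 vs Proposal 1: Proposal 7 wins 16–0.
Proposal 2 beats each rival — Proposal 7 (12–4), Proposal 1 (15–1) — so Proposal 2 is the Condorcet winner.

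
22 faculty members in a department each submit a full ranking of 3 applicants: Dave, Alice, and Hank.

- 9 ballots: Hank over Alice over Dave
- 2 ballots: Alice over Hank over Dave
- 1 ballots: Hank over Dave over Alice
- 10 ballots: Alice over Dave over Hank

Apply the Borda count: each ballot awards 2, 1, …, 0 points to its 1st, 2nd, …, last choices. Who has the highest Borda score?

Borda scores:
  Dave: 9·0 + 2·0 + 1 + 10·1 = 11
  Alice: 9·1 + 2·2 + 0 + 10·2 = 33
  Hank: 9·2 + 2·1 + 2 + 10·0 = 22
Alice has the highest total.

Alice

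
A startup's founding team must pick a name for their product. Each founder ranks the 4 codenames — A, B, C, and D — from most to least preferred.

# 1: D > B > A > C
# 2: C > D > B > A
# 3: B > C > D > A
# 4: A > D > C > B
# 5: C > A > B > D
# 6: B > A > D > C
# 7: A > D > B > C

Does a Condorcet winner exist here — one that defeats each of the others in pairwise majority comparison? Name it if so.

There is no Condorcet winner

Head-to-head results (7 voters total):
A vs B: B wins 4–3.
A vs C: A wins 4–3.
A vs D: A wins 4–3.
B vs C: B wins 4–3.
B vs D: D wins 4–3.
C vs D: D wins 4–3.
No candidate beats all others: A beats D beats B beats A, a majority cycle.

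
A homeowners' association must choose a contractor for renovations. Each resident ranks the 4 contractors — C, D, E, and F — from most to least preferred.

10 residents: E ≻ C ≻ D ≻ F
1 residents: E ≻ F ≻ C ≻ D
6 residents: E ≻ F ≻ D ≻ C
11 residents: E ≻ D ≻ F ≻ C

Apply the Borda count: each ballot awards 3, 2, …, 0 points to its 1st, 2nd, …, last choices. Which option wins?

Borda scores:
  C: 10·2 + 1 + 6·0 + 11·0 = 21
  D: 10·1 + 0 + 6·1 + 11·2 = 38
  E: 10·3 + 3 + 6·3 + 11·3 = 84
  F: 10·0 + 2 + 6·2 + 11·1 = 25
E has the highest total.

E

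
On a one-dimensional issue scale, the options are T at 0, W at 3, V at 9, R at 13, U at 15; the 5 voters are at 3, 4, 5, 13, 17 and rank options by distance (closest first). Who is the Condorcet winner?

W

With single-peaked preferences on a line, the Condorcet winner is the candidate closest to the median voter.
The median voter (position 5) is closest to W at 3.
Check: W vs R — voters closer to W: 3 of 5.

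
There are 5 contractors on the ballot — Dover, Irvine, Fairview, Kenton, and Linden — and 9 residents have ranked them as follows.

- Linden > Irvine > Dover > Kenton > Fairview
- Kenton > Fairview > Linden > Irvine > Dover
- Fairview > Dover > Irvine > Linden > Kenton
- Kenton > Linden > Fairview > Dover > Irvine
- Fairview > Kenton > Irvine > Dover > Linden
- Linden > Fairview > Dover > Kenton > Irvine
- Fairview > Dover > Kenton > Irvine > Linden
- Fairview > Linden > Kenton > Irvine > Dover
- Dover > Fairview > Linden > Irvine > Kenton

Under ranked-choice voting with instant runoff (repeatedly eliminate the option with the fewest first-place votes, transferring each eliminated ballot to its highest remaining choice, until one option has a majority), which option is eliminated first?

Irvine

Round 1: Fairview 4, Kenton 2, Linden 2, Dover 1, Irvine 0. Irvine has the fewest and is eliminated.
Round 2: Fairview 4, Kenton 2, Linden 2, Dover 1. Dover has the fewest and is eliminated.
Round 3: Fairview 5, Kenton 2, Linden 2. Fairview has a majority.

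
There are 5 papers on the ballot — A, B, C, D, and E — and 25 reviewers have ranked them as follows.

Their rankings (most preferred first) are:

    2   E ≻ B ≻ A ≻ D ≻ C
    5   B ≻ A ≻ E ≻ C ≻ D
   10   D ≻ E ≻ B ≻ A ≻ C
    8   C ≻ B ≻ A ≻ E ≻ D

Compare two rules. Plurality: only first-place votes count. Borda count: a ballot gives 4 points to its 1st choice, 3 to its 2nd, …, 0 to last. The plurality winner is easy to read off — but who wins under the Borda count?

B

Plurality first-place counts: A 0, B 5, C 8, D 10, E 2 → D.
Borda totals: A 45, B 70, C 37, D 42, E 56 → B.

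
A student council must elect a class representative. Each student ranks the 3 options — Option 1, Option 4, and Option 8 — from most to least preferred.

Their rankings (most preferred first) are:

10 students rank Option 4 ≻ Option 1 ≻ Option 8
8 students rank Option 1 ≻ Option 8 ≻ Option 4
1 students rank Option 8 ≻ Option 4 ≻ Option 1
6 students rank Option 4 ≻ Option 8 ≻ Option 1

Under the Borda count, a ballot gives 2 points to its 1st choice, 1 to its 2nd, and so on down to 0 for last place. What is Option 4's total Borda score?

33

Borda scores:
  Option 1: 10·1 + 8·2 + 0 + 6·0 = 26
  Option 4: 10·2 + 8·0 + 1 + 6·2 = 33
  Option 8: 10·0 + 8·1 + 2 + 6·1 = 16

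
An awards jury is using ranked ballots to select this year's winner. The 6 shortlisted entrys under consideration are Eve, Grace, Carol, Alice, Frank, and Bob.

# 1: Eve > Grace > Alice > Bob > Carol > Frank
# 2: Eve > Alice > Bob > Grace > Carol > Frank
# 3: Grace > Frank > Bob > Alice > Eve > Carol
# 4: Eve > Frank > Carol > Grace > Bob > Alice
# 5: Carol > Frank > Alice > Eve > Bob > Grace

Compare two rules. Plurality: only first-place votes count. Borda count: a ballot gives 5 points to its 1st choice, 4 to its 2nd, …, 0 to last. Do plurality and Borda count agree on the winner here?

Plurality first-place counts: Eve 3, Grace 1, Carol 1, Alice 0, Frank 0, Bob 0 → Eve.
Borda totals: Eve 18, Grace 13, Carol 10, Alice 12, Frank 12, Bob 10 → Eve.
The two rules agree on Eve.

Yes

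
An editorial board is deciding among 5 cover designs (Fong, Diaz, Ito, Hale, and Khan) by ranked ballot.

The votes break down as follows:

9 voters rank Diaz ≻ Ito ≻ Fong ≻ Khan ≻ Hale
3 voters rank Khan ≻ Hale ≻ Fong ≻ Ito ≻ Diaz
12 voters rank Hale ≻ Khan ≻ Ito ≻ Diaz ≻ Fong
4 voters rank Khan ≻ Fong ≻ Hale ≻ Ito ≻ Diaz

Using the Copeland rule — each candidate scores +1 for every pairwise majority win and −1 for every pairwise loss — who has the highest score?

Khan

Pairwise results:
  Fong vs Diaz: Diaz wins 21–7.
  Fong vs Ito: Ito wins 21–7.
  Fong vs Hale: Hale wins 15–13.
  Fong vs Khan: Khan wins 19–9.
  Diaz vs Ito: Ito wins 19–9.
  Diaz vs Hale: Hale wins 19–9.
  Diaz vs Khan: Khan wins 19–9.
  Ito vs Hale: Hale wins 19–9.
  Ito vs Khan: Khan wins 19–9.
  Hale vs Khan: Khan wins 16–12.
Copeland scores (wins − losses):
  Fong: 0 − 4 = -4
  Diaz: 1 − 3 = -2
  Ito: 2 − 2 = 0
  Hale: 3 − 1 = 2
  Khan: 4 − 0 = 4
Khan has the best Copeland score.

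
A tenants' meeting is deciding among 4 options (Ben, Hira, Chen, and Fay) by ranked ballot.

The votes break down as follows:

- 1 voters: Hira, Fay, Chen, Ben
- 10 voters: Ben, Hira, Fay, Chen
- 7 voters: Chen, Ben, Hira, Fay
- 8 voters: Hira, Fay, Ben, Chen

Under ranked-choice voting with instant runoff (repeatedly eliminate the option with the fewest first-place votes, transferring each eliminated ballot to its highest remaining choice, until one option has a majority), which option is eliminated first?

Fay

Round 1: Ben 10, Hira 9, Chen 7, Fay 0. Fay has the fewest and is eliminated.
Round 2: Ben 10, Hira 9, Chen 7. Chen has the fewest and is eliminated.
Round 3: Ben 17, Hira 9. Ben has a majority.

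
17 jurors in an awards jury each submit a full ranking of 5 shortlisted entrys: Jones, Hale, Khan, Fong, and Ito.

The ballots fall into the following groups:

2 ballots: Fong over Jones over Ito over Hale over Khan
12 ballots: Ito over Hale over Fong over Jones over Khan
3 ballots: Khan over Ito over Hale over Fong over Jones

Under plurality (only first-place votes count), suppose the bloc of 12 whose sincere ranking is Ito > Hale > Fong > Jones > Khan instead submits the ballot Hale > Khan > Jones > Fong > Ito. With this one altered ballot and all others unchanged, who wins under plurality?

Hale

First-place totals with the altered ballot: Jones 0, Hale 12, Khan 3, Fong 2, Ito 0.
The switch changes the winner from Ito to Hale.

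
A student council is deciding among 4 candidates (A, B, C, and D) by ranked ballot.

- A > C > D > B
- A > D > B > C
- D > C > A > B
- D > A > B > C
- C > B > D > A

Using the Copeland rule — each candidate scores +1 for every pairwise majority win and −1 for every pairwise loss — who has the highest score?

D

Pairwise results:
  A vs B: A wins 4–1.
  A vs C: A wins 3–2.
  A vs D: D wins 3–2.
  B vs C: C wins 3–2.
  B vs D: D wins 4–1.
  C vs D: D wins 3–2.
Copeland scores (wins − losses):
  A: 2 − 1 = 1
  B: 0 − 3 = -3
  C: 1 − 2 = -1
  D: 3 − 0 = 3
D has the best Copeland score.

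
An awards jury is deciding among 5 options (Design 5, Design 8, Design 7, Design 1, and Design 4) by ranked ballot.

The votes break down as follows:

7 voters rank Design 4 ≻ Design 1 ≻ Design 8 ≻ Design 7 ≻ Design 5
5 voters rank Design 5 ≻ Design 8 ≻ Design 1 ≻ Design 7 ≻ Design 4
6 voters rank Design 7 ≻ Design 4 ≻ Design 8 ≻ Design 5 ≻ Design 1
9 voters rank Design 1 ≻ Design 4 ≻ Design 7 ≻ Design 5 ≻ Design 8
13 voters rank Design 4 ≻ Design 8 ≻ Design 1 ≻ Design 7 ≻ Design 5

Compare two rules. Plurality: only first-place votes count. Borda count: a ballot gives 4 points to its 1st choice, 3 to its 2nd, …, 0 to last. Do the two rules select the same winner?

Plurality first-place counts: Design 5 5, Design 8 0, Design 7 6, Design 1 9, Design 4 20 → Design 4.
Borda totals: Design 5 35, Design 8 80, Design 7 67, Design 1 93, Design 4 125 → Design 4.
The two rules agree on Design 4.

Yes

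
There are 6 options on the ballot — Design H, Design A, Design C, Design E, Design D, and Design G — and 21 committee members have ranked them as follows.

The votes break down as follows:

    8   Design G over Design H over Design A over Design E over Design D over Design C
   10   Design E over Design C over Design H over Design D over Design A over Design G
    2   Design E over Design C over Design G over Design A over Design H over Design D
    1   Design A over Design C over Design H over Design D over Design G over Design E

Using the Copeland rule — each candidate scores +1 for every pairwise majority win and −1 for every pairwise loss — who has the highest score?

Design E

Pairwise results:
  Design H vs Design A: Design H wins 18–3.
  Design H vs Design C: Design C wins 13–8.
  Design H vs Design E: Design E wins 12–9.
  Design H vs Design D: Design H wins 21–0.
  Design H vs Design G: Design H wins 11–10.
  Design A vs Design C: Design C wins 12–9.
  Design A vs Design E: Design E wins 12–9.
  Design A vs Design D: Design A wins 11–10.
  Design A vs Design G: Design A wins 11–10.
  Design C vs Design E: Design E wins 20–1.
  Design C vs Design D: Design C wins 13–8.
  Design C vs Design G: Design C wins 13–8.
  Design E vs Design D: Design E wins 20–1.
  Design E vs Design G: Design E wins 12–9.
  Design D vs Design G: Design D wins 11–10.
Copeland scores (wins − losses):
  Design H: 3 − 2 = 1
  Design A: 2 − 3 = -1
  Design C: 4 − 1 = 3
  Design E: 5 − 0 = 5
  Design D: 1 − 4 = -3
  Design G: 0 − 5 = -5
Design E has the best Copeland score.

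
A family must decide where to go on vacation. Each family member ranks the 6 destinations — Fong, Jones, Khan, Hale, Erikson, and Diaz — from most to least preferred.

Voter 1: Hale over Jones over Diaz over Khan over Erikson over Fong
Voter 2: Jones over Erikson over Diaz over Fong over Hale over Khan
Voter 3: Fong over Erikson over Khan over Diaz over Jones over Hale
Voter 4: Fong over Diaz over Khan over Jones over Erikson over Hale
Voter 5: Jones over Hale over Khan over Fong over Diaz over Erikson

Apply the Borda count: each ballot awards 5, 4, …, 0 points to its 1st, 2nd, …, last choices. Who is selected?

Jones

Borda scores:
  Fong: 0 + 2 + 5 + 5 + 2 = 14
  Jones: 4 + 5 + 1 + 2 + 5 = 17
  Khan: 2 + 0 + 3 + 3 + 3 = 11
  Hale: 5 + 1 + 0 + 0 + 4 = 10
  Erikson: 1 + 4 + 4 + 1 + 0 = 10
  Diaz: 3 + 3 + 2 + 4 + 1 = 13
Jones has the highest total.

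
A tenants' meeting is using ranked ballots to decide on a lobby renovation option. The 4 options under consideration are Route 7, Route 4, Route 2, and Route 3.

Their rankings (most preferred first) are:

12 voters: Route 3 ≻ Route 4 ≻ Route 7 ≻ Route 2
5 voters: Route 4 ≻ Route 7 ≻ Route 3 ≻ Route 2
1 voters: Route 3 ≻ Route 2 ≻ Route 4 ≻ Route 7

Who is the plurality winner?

Route 3

First-place vote totals:
  Route 7: 0
  Route 4: 5
  Route 2: 0
  Route 3: 13
Route 3 has the most first-place votes.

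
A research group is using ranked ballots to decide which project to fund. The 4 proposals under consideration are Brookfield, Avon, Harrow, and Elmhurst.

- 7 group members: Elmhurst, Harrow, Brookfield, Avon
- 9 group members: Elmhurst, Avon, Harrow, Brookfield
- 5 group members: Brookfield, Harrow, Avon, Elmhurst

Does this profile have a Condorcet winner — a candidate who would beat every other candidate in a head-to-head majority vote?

Yes

Head-to-head results (21 voters total):
Brookfield vs Avon: Brookfield wins 12–9.
Brookfield vs Harrow: Harrow wins 16–5.
Brookfield vs Elmhurst: Elmhurst wins 16–5.
Avon vs Harrow: Harrow wins 12–9.
Avon vs Elmhurst: Elmhurst wins 16–5.
Harrow vs Elmhurst: Elmhurst wins 16–5.
Elmhurst beats each rival — Brookfield (16–5), Avon (16–5), Harrow (16–5) — so Elmhurst is the Condorcet winner.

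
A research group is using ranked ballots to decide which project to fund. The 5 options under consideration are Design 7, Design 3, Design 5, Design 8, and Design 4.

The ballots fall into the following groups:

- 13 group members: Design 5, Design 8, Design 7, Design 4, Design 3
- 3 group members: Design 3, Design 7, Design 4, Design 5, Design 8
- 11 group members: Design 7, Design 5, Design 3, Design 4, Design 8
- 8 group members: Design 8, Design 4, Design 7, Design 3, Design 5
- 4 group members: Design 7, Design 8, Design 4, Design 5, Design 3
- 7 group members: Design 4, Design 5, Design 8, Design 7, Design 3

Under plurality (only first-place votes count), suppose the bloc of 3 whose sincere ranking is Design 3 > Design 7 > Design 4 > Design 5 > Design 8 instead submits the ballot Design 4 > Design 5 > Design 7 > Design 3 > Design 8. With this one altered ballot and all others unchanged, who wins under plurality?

First-place totals with the altered ballot: Design 7 15, Design 3 0, Design 5 13, Design 8 8, Design 4 10.
The winner is unchanged: still Design 7.

Design 7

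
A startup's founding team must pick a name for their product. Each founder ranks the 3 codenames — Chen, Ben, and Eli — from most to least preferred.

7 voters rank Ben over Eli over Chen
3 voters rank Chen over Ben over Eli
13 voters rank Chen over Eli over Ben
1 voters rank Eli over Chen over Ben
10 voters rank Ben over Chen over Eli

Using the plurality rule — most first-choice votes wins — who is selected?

Ben

First-place vote totals:
  Chen: 16
  Ben: 17
  Eli: 1
Ben has the most first-place votes.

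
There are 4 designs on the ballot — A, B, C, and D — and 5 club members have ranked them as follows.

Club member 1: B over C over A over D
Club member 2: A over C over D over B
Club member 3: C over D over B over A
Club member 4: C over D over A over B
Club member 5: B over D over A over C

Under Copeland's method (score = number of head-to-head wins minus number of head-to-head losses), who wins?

Pairwise results:
  A vs B: B wins 3–2.
  A vs C: C wins 3–2.
  A vs D: D wins 3–2.
  B vs C: C wins 3–2.
  B vs D: D wins 3–2.
  C vs D: C wins 4–1.
Copeland scores (wins − losses):
  A: 0 − 3 = -3
  B: 1 − 2 = -1
  C: 3 − 0 = 3
  D: 2 − 1 = 1
C has the best Copeland score.

C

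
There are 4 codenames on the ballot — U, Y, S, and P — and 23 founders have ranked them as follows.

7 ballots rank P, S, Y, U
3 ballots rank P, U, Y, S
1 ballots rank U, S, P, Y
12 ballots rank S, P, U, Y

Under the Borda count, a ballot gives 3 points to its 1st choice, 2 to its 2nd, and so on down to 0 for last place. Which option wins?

Borda scores:
  U: 7·0 + 3·2 + 3 + 12·1 = 21
  Y: 7·1 + 3·1 + 0 + 12·0 = 10
  S: 7·2 + 3·0 + 2 + 12·3 = 52
  P: 7·3 + 3·3 + 1 + 12·2 = 55
P has the highest total.

P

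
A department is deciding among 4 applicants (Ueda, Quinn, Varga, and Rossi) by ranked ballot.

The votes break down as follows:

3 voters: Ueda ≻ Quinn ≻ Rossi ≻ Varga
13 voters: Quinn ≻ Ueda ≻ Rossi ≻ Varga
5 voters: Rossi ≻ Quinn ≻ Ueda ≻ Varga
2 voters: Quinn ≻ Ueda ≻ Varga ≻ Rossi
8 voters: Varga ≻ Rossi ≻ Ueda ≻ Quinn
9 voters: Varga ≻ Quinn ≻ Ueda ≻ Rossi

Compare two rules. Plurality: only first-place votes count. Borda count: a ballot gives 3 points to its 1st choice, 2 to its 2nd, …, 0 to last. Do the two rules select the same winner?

Plurality first-place counts: Ueda 3, Quinn 15, Varga 17, Rossi 5 → Varga.
Borda totals: Ueda 61, Quinn 79, Varga 53, Rossi 47 → Quinn.
The two rules disagree: plurality picks Varga, Borda picks Quinn.

No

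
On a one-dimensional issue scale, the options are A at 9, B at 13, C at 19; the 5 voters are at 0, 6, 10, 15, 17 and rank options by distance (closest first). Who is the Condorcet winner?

With single-peaked preferences on a line, the Condorcet winner is the candidate closest to the median voter.
The median voter (position 10) is closest to A at 9.
Check: A vs B — voters closer to A: 3 of 5.

A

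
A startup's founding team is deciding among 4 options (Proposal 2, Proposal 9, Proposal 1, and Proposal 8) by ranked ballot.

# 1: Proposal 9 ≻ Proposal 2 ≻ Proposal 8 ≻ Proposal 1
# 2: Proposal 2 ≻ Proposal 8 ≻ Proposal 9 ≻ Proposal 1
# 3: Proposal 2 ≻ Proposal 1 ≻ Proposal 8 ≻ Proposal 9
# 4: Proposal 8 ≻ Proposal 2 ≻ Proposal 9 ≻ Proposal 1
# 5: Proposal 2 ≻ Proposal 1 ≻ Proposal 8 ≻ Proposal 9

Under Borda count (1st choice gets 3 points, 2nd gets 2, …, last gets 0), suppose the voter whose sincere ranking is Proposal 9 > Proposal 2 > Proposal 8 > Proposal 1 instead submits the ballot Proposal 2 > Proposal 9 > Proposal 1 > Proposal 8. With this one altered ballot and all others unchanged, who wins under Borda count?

Proposal 2

Borda totals with the altered ballot: Proposal 2 14, Proposal 9 4, Proposal 1 5, Proposal 8 7.
The winner is unchanged: still Proposal 2.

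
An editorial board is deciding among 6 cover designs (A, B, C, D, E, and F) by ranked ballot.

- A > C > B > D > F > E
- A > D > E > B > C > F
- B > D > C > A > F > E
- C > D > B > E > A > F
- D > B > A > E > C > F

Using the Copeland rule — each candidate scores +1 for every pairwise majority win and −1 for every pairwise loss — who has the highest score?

Pairwise results:
  A vs B: B wins 3–2.
  A vs C: A wins 3–2.
  A vs D: D wins 3–2.
  A vs E: A wins 4–1.
  A vs F: A wins 5–0.
  B vs C: B wins 3–2.
  B vs D: D wins 3–2.
  B vs E: B wins 4–1.
  B vs F: B wins 5–0.
  C vs D: D wins 3–2.
  C vs E: C wins 3–2.
  C vs F: C wins 5–0.
  D vs E: D wins 5–0.
  D vs F: D wins 5–0.
  E vs F: E wins 3–2.
Copeland scores (wins − losses):
  A: 3 − 2 = 1
  B: 4 − 1 = 3
  C: 2 − 3 = -1
  D: 5 − 0 = 5
  E: 1 − 4 = -3
  F: 0 − 5 = -5
D has the best Copeland score.

D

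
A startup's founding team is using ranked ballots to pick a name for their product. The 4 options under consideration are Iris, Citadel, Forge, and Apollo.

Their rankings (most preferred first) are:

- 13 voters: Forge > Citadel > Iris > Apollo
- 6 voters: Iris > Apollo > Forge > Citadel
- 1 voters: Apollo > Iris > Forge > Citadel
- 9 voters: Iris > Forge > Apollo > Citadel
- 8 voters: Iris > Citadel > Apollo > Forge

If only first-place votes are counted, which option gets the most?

First-place vote totals:
  Iris: 23
  Citadel: 0
  Forge: 13
  Apollo: 1
Iris has the most first-place votes.

Iris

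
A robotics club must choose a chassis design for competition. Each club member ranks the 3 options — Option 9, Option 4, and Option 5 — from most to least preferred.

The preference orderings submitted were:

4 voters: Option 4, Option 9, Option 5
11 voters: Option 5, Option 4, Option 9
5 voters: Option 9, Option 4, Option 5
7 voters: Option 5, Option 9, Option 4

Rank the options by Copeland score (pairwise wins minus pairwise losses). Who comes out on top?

Pairwise results:
  Option 9 vs Option 4: Option 4 wins 15–12.
  Option 9 vs Option 5: Option 5 wins 18–9.
  Option 4 vs Option 5: Option 5 wins 18–9.
Copeland scores (wins − losses):
  Option 9: 0 − 2 = -2
  Option 4: 1 − 1 = 0
  Option 5: 2 − 0 = 2
Option 5 has the best Copeland score.

Option 5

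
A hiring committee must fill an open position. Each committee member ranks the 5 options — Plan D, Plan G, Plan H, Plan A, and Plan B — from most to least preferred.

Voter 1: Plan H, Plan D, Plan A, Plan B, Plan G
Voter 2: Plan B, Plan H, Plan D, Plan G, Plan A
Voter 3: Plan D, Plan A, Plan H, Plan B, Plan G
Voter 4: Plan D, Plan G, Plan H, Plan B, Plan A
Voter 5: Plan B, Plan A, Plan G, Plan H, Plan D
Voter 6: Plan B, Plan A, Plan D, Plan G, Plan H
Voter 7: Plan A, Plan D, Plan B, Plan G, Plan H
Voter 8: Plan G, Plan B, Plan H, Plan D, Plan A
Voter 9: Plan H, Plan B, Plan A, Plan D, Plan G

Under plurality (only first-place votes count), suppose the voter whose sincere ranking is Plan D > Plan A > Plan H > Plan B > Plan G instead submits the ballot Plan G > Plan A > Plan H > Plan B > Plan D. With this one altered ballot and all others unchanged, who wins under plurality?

Plan B

First-place totals with the altered ballot: Plan D 1, Plan G 2, Plan H 2, Plan A 1, Plan B 3.
The winner is unchanged: still Plan B.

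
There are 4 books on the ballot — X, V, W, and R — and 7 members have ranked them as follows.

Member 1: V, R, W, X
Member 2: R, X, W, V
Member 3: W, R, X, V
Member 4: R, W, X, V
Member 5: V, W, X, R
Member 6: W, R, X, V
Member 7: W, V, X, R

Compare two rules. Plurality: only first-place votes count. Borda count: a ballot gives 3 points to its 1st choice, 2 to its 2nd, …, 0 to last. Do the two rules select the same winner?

Plurality first-place counts: X 0, V 2, W 3, R 2 → W.
Borda totals: X 7, V 8, W 15, R 12 → W.
The two rules agree on W.

Yes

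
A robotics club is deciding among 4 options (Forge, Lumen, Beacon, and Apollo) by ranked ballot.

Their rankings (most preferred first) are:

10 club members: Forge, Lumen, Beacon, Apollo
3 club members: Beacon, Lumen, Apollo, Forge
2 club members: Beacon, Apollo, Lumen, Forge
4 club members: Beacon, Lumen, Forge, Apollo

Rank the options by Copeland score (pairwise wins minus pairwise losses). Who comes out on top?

Forge

Pairwise results:
  Forge vs Lumen: Forge wins 10–9.
  Forge vs Beacon: Forge wins 10–9.
  Forge vs Apollo: Forge wins 14–5.
  Lumen vs Beacon: Lumen wins 10–9.
  Lumen vs Apollo: Lumen wins 17–2.
  Beacon vs Apollo: Beacon wins 19–0.
Copeland scores (wins − losses):
  Forge: 3 − 0 = 3
  Lumen: 2 − 1 = 1
  Beacon: 1 − 2 = -1
  Apollo: 0 − 3 = -3
Forge has the best Copeland score.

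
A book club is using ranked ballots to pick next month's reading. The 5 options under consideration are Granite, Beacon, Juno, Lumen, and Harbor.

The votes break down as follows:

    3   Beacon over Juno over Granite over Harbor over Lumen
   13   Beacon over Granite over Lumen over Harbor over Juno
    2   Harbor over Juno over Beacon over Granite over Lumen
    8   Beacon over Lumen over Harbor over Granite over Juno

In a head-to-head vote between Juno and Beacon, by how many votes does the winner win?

Ballots ranking Juno above Beacon: 2.
Ballots ranking Beacon above Juno: 3+13+8 = 24.
Beacon wins 24–2, a margin of 22.

22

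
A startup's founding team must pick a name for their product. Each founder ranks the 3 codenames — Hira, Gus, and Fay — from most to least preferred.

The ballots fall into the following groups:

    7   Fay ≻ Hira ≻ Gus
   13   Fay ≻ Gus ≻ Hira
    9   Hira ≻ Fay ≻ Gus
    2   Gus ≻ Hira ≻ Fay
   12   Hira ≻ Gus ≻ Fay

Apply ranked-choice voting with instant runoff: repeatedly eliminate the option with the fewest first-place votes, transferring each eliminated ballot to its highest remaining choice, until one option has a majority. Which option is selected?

Hira

Round 1: Hira 21, Fay 20, Gus 2. Gus has the fewest and is eliminated.
Round 2: Hira 23, Fay 20. Hira has a majority.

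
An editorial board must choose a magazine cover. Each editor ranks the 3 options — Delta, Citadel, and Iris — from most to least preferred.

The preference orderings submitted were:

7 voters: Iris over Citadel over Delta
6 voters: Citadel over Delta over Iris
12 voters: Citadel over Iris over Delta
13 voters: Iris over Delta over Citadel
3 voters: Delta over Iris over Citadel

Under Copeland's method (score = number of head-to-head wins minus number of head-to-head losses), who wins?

Pairwise results:
  Delta vs Citadel: Citadel wins 25–16.
  Delta vs Iris: Iris wins 32–9.
  Citadel vs Iris: Iris wins 23–18.
Copeland scores (wins − losses):
  Delta: 0 − 2 = -2
  Citadel: 1 − 1 = 0
  Iris: 2 − 0 = 2
Iris has the best Copeland score.

Iris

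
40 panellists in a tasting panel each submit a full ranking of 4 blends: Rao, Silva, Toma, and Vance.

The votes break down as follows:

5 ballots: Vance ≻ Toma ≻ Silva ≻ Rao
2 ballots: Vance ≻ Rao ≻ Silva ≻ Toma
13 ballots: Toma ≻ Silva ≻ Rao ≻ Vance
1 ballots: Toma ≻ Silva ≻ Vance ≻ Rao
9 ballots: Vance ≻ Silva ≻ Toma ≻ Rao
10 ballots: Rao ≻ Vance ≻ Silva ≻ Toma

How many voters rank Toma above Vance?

Ballots ranking Toma above Vance: 13+1 = 14.
Ballots ranking Vance above Toma: 5+2+9+10 = 26.
So 14 of 40 voters prefer Toma to Vance.

14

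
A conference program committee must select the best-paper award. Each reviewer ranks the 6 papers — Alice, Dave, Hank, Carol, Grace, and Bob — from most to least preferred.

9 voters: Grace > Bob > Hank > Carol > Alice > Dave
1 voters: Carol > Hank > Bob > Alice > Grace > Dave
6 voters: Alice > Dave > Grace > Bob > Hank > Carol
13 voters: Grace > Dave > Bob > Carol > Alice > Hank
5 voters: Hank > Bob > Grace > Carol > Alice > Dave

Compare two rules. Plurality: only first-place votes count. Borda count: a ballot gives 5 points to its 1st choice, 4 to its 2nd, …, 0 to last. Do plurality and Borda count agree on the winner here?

Plurality first-place counts: Alice 6, Dave 0, Hank 5, Carol 1, Grace 22, Bob 0 → Grace.
Borda totals: Alice 59, Dave 76, Hank 62, Carol 59, Grace 144, Bob 110 → Grace.
The two rules agree on Grace.

Yes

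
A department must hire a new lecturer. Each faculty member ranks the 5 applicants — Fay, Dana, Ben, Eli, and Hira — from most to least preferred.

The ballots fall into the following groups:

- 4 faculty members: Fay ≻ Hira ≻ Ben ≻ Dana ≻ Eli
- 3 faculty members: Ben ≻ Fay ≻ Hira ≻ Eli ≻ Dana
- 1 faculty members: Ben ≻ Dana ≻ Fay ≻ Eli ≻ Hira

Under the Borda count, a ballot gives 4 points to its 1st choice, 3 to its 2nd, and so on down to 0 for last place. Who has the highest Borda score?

Fay

Borda scores:
  Fay: 4·4 + 3·3 + 2 = 27
  Dana: 4·1 + 3·0 + 3 = 7
  Ben: 4·2 + 3·4 + 4 = 24
  Eli: 4·0 + 3·1 + 1 = 4
  Hira: 4·3 + 3·2 + 0 = 18
Fay has the highest total.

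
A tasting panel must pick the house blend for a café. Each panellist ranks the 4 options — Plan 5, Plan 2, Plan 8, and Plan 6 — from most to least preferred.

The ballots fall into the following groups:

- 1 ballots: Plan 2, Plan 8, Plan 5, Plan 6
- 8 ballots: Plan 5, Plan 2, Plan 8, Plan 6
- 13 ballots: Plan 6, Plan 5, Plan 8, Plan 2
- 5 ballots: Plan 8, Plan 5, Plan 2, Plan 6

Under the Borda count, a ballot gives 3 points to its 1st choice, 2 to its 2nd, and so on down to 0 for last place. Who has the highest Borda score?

Borda scores:
  Plan 5: 1 + 8·3 + 13·2 + 5·2 = 61
  Plan 2: 3 + 8·2 + 13·0 + 5·1 = 24
  Plan 8: 2 + 8·1 + 13·1 + 5·3 = 38
  Plan 6: 0 + 8·0 + 13·3 + 5·0 = 39
Plan 5 has the highest total.

Plan 5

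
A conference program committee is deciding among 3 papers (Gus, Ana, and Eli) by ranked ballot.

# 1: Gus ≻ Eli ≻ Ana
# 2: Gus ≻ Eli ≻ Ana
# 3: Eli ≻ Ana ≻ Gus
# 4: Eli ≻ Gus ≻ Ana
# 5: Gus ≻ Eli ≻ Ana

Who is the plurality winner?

First-place vote totals:
  Gus: 3
  Ana: 0
  Eli: 2
Gus has the most first-place votes.

Gus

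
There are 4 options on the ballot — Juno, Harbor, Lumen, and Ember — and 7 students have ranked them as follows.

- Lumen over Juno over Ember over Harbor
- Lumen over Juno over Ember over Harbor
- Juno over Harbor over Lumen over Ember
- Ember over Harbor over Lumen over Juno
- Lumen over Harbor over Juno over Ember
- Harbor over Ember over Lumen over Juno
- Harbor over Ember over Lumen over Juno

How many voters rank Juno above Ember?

4

Ballots ranking Juno above Ember: 4.
Ballots ranking Ember above Juno: 3.
So 4 of 7 voters prefer Juno to Ember.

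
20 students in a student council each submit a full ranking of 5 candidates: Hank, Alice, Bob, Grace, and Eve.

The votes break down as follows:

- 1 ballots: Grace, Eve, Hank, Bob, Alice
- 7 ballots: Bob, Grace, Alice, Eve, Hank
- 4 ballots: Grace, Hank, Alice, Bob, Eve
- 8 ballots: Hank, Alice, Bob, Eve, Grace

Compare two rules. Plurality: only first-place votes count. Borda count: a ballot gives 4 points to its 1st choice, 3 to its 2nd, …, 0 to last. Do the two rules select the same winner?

Plurality first-place counts: Hank 8, Alice 0, Bob 7, Grace 5, Eve 0 → Hank.
Borda totals: Hank 46, Alice 46, Bob 49, Grace 41, Eve 18 → Bob.
The two rules disagree: plurality picks Hank, Borda picks Bob.

No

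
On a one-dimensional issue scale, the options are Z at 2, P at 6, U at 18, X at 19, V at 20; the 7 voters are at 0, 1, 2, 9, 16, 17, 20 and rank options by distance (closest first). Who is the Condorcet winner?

With single-peaked preferences on a line, the Condorcet winner is the candidate closest to the median voter.
The median voter (position 9) is closest to P at 6.
Check: P vs Z — voters closer to P: 4 of 7.

P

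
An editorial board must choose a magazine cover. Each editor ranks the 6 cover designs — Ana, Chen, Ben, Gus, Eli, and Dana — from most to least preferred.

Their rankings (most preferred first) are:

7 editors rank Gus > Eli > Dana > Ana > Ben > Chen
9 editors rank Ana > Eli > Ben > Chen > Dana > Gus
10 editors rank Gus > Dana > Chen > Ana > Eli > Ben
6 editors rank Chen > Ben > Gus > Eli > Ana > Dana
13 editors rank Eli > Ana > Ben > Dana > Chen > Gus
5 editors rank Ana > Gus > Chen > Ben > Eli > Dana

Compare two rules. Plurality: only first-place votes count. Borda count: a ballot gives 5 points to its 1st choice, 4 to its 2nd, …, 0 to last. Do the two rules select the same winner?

Plurality first-place counts: Ana 14, Chen 6, Ben 0, Gus 17, Eli 13, Dana 0 → Gus.
Borda totals: Ana 162, Chen 106, Ben 107, Gus 123, Eli 156, Dana 96 → Ana.
The two rules disagree: plurality picks Gus, Borda picks Ana.

No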